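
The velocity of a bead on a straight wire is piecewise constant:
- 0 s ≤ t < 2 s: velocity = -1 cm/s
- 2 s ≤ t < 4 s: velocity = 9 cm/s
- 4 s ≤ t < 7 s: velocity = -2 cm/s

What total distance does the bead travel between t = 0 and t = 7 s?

Total distance travelled is ∫|v| dt — sum the magnitudes of each area piece.
0–2 s: |-1| × 2 = 2 cm
2–4 s: |9| × 2 = 18 cm
4–7 s: |-2| × 3 = 6 cm
Total distance = 26 cm

26 cm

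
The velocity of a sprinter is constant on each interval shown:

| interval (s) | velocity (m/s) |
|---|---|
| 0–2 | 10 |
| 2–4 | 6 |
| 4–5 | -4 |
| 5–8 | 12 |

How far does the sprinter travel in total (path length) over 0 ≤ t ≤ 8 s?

Distance (not displacement) is the total path length: add the absolute areas under v-t.
0–2 s: |10| × 2 = 20 m
2–4 s: |6| × 2 = 12 m
4–5 s: |-4| × 1 = 4 m
5–8 s: |12| × 3 = 36 m
Total distance = 72 m

72 m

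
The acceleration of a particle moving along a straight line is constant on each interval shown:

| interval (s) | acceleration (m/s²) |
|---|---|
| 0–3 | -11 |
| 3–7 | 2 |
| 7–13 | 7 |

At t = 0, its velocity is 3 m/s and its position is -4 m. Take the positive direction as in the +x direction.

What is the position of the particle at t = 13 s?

-154.5 m

On each constant-a segment, Δv = aΔt and Δx = v₀Δt + ½aΔt²; chain segment to segment.
0–3 s: v starts 3 m/s; Δx = 3·3 + ½·-11·3² = -40.5 m; v ends -30 m/s.
3–7 s: v starts -30 m/s; Δx = -30·4 + ½·2·4² = -104 m; v ends -22 m/s.
7–13 s: v starts -22 m/s; Δx = -22·6 + ½·7·6² = -6 m; v ends 20 m/s.
x(13) = -4 + Σ Δx = -154.5 m.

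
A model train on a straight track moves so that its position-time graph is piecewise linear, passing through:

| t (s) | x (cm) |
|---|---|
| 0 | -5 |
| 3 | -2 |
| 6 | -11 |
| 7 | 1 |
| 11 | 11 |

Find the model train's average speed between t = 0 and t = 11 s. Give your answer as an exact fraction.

Average speed = (total path length)/(elapsed time); on a piecewise-linear x-t graph the path length is Σ|Δx|.
0–3 s: |Δx| = |-2 − -5| = 3 cm
3–6 s: |Δx| = |-11 − -2| = 9 cm
6–7 s: |Δx| = |1 − -11| = 12 cm
7–11 s: |Δx| = |11 − 1| = 10 cm
Total path = 34 cm; average speed = 34/11 = 34/11 cm/s.

34/11 cm/s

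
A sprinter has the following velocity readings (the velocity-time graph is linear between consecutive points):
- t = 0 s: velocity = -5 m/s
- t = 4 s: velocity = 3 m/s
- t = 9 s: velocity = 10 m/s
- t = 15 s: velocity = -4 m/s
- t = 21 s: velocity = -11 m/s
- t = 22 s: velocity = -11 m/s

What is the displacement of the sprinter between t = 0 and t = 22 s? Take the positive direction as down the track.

-9.5 m

Net displacement equals the area under the velocity-time graph (areas below the axis count negative).
0–4 s: ½(-5 + 3)(4) = -4 m
4–9 s: ½(3 + 10)(5) = 32.5 m
9–15 s: ½(10 + -4)(6) = 18 m
15–21 s: ½(-4 + -11)(6) = -45 m
21–22 s: -11 × 1 = -11 m
Net displacement = -9.5 m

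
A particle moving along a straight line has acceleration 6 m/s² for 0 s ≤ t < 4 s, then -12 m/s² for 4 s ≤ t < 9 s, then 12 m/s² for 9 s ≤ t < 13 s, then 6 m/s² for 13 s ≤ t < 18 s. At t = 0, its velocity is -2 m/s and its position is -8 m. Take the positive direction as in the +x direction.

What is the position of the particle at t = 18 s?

61 m

On each constant-a segment, Δv = aΔt and Δx = v₀Δt + ½aΔt²; chain segment to segment.
0–4 s: v starts -2 m/s; Δx = -2·4 + ½·6·4² = 40 m; v ends 22 m/s.
4–9 s: v starts 22 m/s; Δx = 22·5 + ½·-12·5² = -40 m; v ends -38 m/s.
9–13 s: v starts -38 m/s; Δx = -38·4 + ½·12·4² = -56 m; v ends 10 m/s.
13–18 s: v starts 10 m/s; Δx = 10·5 + ½·6·5² = 125 m; v ends 40 m/s.
x(18) = -8 + Σ Δx = 61 m.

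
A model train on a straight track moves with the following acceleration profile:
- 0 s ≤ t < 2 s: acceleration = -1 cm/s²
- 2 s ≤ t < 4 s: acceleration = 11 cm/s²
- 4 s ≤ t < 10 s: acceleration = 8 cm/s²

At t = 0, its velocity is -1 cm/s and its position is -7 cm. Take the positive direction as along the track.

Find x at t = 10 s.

On each constant-a segment, Δv = aΔt and Δx = v₀Δt + ½aΔt²; chain segment to segment.
0–2 s: v starts -1 cm/s; Δx = -1·2 + ½·-1·2² = -4 cm; v ends -3 cm/s.
2–4 s: v starts -3 cm/s; Δx = -3·2 + ½·11·2² = 16 cm; v ends 19 cm/s.
4–10 s: v starts 19 cm/s; Δx = 19·6 + ½·8·6² = 258 cm; v ends 67 cm/s.
x(10) = -7 + Σ Δx = 263 cm.

263 cm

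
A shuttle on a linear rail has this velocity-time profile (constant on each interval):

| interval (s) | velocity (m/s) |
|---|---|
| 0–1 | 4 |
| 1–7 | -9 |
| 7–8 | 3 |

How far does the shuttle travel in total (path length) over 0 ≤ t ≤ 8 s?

Distance (not displacement) is the total path length: add the absolute areas under v-t.
0–1 s: |4| × 1 = 4 m
1–7 s: |-9| × 6 = 54 m
7–8 s: |3| × 1 = 3 m
Total distance = 61 m

61 m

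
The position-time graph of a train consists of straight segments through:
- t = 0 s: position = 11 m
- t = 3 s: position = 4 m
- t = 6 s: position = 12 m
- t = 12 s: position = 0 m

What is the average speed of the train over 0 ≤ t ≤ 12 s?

2.25 m/s

Average speed = (total path length)/(elapsed time); on a piecewise-linear x-t graph the path length is Σ|Δx|.
0–3 s: |Δx| = |4 − 11| = 7 m
3–6 s: |Δx| = |12 − 4| = 8 m
6–12 s: |Δx| = |0 − 12| = 12 m
Total path = 27 m; average speed = 27/12 = 2.25 m/s.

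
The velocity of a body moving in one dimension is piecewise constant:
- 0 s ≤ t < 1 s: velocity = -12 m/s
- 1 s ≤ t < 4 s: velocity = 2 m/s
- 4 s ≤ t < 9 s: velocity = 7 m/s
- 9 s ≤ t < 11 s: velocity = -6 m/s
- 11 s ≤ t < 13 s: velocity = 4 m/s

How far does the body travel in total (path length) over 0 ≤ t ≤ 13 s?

73 m

Distance (not displacement) is the total path length: add the absolute areas under v-t.
0–1 s: |-12| × 1 = 12 m
1–4 s: |2| × 3 = 6 m
4–9 s: |7| × 5 = 35 m
9–11 s: |-6| × 2 = 12 m
11–13 s: |4| × 2 = 8 m
Total distance = 73 m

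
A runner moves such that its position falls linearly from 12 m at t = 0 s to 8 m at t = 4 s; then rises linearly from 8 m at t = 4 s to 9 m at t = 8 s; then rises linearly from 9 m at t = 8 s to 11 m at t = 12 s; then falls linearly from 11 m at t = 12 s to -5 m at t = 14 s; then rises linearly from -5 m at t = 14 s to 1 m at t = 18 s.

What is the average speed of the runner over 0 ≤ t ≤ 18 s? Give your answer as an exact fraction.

29/18 m/s

Average speed = (total path length)/(elapsed time); on a piecewise-linear x-t graph the path length is Σ|Δx|.
0–4 s: |Δx| = |8 − 12| = 4 m
4–8 s: |Δx| = |9 − 8| = 1 m
8–12 s: |Δx| = |11 − 9| = 2 m
12–14 s: |Δx| = |-5 − 11| = 16 m
14–18 s: |Δx| = |1 − -5| = 6 m
Total path = 29 m; average speed = 29/18 = 29/18 m/s.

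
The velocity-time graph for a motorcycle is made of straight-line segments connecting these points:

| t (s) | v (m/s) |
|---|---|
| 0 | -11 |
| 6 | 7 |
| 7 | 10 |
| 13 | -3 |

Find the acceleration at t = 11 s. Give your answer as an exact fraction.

-13/6 m/s²

Acceleration is the slope of the v-t graph on 7–13 s: (-3 − 10)/(13 − 7) = -13/6 m/s².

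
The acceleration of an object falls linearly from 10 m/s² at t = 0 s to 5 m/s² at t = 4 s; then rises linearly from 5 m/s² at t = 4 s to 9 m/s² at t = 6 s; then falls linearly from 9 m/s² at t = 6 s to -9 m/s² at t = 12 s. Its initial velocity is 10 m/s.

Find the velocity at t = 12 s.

Δv equals the area under the a-t graph; then v = v₀ + Δv.
0–4 s: ½(10 + 5)(4) = 30 m/s
4–6 s: ½(5 + 9)(2) = 14 m/s
6–12 s: ½(9 + -9)(6) = 0 m/s
Δv = 44 m/s, so v(12) = 10 + (44) = 54 m/s.

54 m/s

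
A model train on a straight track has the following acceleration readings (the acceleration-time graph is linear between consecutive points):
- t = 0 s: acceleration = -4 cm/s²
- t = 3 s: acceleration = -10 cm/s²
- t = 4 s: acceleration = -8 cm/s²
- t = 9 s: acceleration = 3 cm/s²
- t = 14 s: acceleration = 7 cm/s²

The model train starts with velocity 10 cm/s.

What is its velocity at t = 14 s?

-7.5 cm/s

Δv equals the area under the a-t graph; then v = v₀ + Δv.
0–3 s: ½(-4 + -10)(3) = -21 cm/s
3–4 s: ½(-10 + -8)(1) = -9 cm/s
4–9 s: ½(-8 + 3)(5) = -12.5 cm/s
9–14 s: ½(3 + 7)(5) = 25 cm/s
Δv = -17.5 cm/s, so v(14) = 10 + (-17.5) = -7.5 cm/s.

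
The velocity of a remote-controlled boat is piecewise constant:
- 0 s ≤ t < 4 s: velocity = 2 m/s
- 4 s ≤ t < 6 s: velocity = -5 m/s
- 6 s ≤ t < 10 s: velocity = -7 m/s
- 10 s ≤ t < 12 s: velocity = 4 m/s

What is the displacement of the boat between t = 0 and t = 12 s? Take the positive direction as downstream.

-22 m

Net displacement equals the area under the velocity-time graph (areas below the axis count negative).
0–4 s: 2 × 4 = 8 m
4–6 s: -5 × 2 = -10 m
6–10 s: -7 × 4 = -28 m
10–12 s: 4 × 2 = 8 m
Net displacement = -22 m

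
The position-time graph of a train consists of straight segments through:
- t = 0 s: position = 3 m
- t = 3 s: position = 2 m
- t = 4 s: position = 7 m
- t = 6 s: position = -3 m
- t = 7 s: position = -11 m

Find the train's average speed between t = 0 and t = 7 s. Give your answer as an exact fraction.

24/7 m/s

Average speed = (total path length)/(elapsed time); on a piecewise-linear x-t graph the path length is Σ|Δx|.
0–3 s: |Δx| = |2 − 3| = 1 m
3–4 s: |Δx| = |7 − 2| = 5 m
4–6 s: |Δx| = |-3 − 7| = 10 m
6–7 s: |Δx| = |-11 − -3| = 8 m
Total path = 24 m; average speed = 24/7 = 24/7 m/s.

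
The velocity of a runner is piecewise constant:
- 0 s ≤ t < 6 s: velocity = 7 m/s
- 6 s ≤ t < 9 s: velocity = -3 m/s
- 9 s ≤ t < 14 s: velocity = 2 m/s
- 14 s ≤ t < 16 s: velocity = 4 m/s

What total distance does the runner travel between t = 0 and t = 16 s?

69 m

Distance (not displacement) is the total path length: add the absolute areas under v-t.
0–6 s: |7| × 6 = 42 m
6–9 s: |-3| × 3 = 9 m
9–14 s: |2| × 5 = 10 m
14–16 s: |4| × 2 = 8 m
Total distance = 69 m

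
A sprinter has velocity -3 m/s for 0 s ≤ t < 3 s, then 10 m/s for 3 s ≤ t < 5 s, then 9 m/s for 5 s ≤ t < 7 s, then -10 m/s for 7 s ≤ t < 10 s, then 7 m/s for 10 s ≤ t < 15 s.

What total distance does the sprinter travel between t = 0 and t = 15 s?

112 m

Total distance travelled is ∫|v| dt — sum the magnitudes of each area piece.
0–3 s: |-3| × 3 = 9 m
3–5 s: |10| × 2 = 20 m
5–7 s: |9| × 2 = 18 m
7–10 s: |-10| × 3 = 30 m
10–15 s: |7| × 5 = 35 m
Total distance = 112 m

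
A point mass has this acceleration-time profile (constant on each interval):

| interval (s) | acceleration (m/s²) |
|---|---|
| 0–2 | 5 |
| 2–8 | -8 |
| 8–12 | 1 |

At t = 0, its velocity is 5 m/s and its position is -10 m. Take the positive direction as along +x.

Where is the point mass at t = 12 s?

On each constant-a segment, Δv = aΔt and Δx = v₀Δt + ½aΔt²; chain segment to segment.
0–2 s: v starts 5 m/s; Δx = 5·2 + ½·5·2² = 20 m; v ends 15 m/s.
2–8 s: v starts 15 m/s; Δx = 15·6 + ½·-8·6² = -54 m; v ends -33 m/s.
8–12 s: v starts -33 m/s; Δx = -33·4 + ½·1·4² = -124 m; v ends -29 m/s.
x(12) = -10 + Σ Δx = -168 m.

-168 m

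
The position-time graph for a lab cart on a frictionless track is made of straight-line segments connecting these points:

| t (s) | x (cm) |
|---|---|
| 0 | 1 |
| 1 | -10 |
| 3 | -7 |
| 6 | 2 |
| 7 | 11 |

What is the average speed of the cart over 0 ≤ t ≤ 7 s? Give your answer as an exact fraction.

32/7 cm/s

Average speed = (total path length)/(elapsed time); on a piecewise-linear x-t graph the path length is Σ|Δx|.
0–1 s: |Δx| = |-10 − 1| = 11 cm
1–3 s: |Δx| = |-7 − -10| = 3 cm
3–6 s: |Δx| = |2 − -7| = 9 cm
6–7 s: |Δx| = |11 − 2| = 9 cm
Total path = 32 cm; average speed = 32/7 = 32/7 cm/s.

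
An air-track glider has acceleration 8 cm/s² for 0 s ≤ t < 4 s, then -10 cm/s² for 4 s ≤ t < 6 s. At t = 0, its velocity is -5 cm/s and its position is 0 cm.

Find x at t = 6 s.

On each constant-a segment, Δv = aΔt and Δx = v₀Δt + ½aΔt²; chain segment to segment.
0–4 s: v starts -5 cm/s; Δx = -5·4 + ½·8·4² = 44 cm; v ends 27 cm/s.
4–6 s: v starts 27 cm/s; Δx = 27·2 + ½·-10·2² = 34 cm; v ends 7 cm/s.
x(6) = 0 + Σ Δx = 78 cm.

78 cm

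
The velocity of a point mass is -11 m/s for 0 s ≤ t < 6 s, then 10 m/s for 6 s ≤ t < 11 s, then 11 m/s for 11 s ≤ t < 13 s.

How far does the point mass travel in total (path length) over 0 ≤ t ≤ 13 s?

138 m

Total distance travelled is ∫|v| dt — sum the magnitudes of each area piece.
0–6 s: |-11| × 6 = 66 m
6–11 s: |10| × 5 = 50 m
11–13 s: |11| × 2 = 22 m
Total distance = 138 m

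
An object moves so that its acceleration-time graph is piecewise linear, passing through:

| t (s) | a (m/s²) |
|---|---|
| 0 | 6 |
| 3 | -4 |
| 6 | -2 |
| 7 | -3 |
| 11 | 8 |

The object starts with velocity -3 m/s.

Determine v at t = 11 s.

Δv equals the area under the a-t graph; then v = v₀ + Δv.
0–3 s: ½(6 + -4)(3) = 3 m/s
3–6 s: ½(-4 + -2)(3) = -9 m/s
6–7 s: ½(-2 + -3)(1) = -2.5 m/s
7–11 s: ½(-3 + 8)(4) = 10 m/s
Δv = 1.5 m/s, so v(11) = -3 + (1.5) = -1.5 m/s.

-1.5 m/s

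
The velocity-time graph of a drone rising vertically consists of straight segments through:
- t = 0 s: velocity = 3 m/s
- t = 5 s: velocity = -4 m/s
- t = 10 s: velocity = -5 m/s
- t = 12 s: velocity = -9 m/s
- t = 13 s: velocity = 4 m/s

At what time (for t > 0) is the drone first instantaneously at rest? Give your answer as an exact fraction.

v changes sign on 0–5 s (from 3 to -4); the graph is linear there, so v = 0 at t = 0 + (-3)·(5 − 0)/(-4 − 3) = 15/7 s.

t = 15/7 s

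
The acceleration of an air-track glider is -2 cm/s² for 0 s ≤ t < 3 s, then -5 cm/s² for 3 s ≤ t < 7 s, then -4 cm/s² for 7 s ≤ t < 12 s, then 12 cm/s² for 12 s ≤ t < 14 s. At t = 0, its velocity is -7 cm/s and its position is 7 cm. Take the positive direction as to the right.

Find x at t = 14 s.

On each constant-a segment, Δv = aΔt and Δx = v₀Δt + ½aΔt²; chain segment to segment.
0–3 s: v starts -7 cm/s; Δx = -7·3 + ½·-2·3² = -30 cm; v ends -13 cm/s.
3–7 s: v starts -13 cm/s; Δx = -13·4 + ½·-5·4² = -92 cm; v ends -33 cm/s.
7–12 s: v starts -33 cm/s; Δx = -33·5 + ½·-4·5² = -215 cm; v ends -53 cm/s.
12–14 s: v starts -53 cm/s; Δx = -53·2 + ½·12·2² = -82 cm; v ends -29 cm/s.
x(14) = 7 + Σ Δx = -412 cm.

-412 cm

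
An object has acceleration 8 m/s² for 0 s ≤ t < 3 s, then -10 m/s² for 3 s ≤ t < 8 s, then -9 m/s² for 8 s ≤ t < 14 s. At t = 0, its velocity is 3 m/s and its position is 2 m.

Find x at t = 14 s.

On each constant-a segment, Δv = aΔt and Δx = v₀Δt + ½aΔt²; chain segment to segment.
0–3 s: v starts 3 m/s; Δx = 3·3 + ½·8·3² = 45 m; v ends 27 m/s.
3–8 s: v starts 27 m/s; Δx = 27·5 + ½·-10·5² = 10 m; v ends -23 m/s.
8–14 s: v starts -23 m/s; Δx = -23·6 + ½·-9·6² = -300 m; v ends -77 m/s.
x(14) = 2 + Σ Δx = -243 m.

-243 m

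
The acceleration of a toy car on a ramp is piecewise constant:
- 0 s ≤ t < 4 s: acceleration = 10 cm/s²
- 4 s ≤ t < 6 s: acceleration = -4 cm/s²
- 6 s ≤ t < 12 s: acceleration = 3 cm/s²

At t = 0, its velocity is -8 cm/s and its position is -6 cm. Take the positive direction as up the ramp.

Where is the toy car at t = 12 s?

On each constant-a segment, Δv = aΔt and Δx = v₀Δt + ½aΔt²; chain segment to segment.
0–4 s: v starts -8 cm/s; Δx = -8·4 + ½·10·4² = 48 cm; v ends 32 cm/s.
4–6 s: v starts 32 cm/s; Δx = 32·2 + ½·-4·2² = 56 cm; v ends 24 cm/s.
6–12 s: v starts 24 cm/s; Δx = 24·6 + ½·3·6² = 198 cm; v ends 42 cm/s.
x(12) = -6 + Σ Δx = 296 cm.

296 cm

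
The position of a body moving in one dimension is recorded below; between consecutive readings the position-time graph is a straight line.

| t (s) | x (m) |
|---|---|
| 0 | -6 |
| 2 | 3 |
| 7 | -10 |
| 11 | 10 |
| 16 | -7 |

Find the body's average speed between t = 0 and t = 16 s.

3.6875 m/s

Average speed = (total path length)/(elapsed time); on a piecewise-linear x-t graph the path length is Σ|Δx|.
0–2 s: |Δx| = |3 − -6| = 9 m
2–7 s: |Δx| = |-10 − 3| = 13 m
7–11 s: |Δx| = |10 − -10| = 20 m
11–16 s: |Δx| = |-7 − 10| = 17 m
Total path = 59 m; average speed = 59/16 = 3.6875 m/s.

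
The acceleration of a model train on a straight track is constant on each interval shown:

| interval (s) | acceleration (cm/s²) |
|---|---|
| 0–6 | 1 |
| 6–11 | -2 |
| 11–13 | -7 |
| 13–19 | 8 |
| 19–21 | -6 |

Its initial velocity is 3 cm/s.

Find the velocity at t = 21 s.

Δv equals the area under the a-t graph; then v = v₀ + Δv.
0–6 s: 1 × 6 = 6 cm/s
6–11 s: -2 × 5 = -10 cm/s
11–13 s: -7 × 2 = -14 cm/s
13–19 s: 8 × 6 = 48 cm/s
19–21 s: -6 × 2 = -12 cm/s
Δv = 18 cm/s, so v(21) = 3 + (18) = 21 cm/s.

21 cm/s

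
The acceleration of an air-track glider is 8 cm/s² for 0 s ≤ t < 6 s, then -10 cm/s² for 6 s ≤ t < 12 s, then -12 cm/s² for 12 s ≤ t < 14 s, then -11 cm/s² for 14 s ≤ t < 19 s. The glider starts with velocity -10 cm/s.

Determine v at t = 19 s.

-101 cm/s

Δv equals the area under the a-t graph; then v = v₀ + Δv.
0–6 s: 8 × 6 = 48 cm/s
6–12 s: -10 × 6 = -60 cm/s
12–14 s: -12 × 2 = -24 cm/s
14–19 s: -11 × 5 = -55 cm/s
Δv = -91 cm/s, so v(19) = -10 + (-91) = -101 cm/s.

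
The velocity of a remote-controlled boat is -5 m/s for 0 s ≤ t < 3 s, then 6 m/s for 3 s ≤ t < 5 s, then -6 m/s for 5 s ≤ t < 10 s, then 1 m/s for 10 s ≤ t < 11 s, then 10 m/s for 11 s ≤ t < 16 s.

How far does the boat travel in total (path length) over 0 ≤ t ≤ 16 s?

Distance (not displacement) is the total path length: add the absolute areas under v-t.
0–3 s: |-5| × 3 = 15 m
3–5 s: |6| × 2 = 12 m
5–10 s: |-6| × 5 = 30 m
10–11 s: |1| × 1 = 1 m
11–16 s: |10| × 5 = 50 m
Total distance = 108 m

108 m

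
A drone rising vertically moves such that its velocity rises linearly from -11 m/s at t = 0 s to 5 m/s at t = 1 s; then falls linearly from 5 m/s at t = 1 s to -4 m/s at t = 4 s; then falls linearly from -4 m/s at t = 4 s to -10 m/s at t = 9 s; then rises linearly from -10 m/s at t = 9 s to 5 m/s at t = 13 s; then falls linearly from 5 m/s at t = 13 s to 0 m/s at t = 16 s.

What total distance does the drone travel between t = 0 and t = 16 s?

70.5625 m

Distance (not displacement) is the total path length: add the absolute areas under v-t.
0–1 s: v = 0 at t = 0.6875 s; triangle areas 3.78125 + 0.78125 = 4.5625 m
1–4 s: v = 0 at t = 8/3 s; triangle areas 25/6 + 8/3 = 41/6 m
4–9 s: |½(-4 + -10)(5)| = 35 m
9–13 s: v = 0 at t = 35/3 s; triangle areas 40/3 + 10/3 = 50/3 m
13–16 s: |½(5 + 0)(3)| = 7.5 m
Total distance = 70.5625 m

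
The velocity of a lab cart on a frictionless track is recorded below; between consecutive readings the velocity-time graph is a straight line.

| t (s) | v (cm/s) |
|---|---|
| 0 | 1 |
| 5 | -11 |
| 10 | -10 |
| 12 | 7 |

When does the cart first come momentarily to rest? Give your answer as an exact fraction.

t = 5/12 s

v changes sign on 0–5 s (from 1 to -11); the graph is linear there, so v = 0 at t = 0 + (-1)·(5 − 0)/(-11 − 1) = 5/12 s.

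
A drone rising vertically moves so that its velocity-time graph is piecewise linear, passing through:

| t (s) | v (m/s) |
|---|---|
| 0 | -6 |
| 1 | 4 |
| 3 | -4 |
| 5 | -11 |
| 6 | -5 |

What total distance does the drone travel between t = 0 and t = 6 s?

29.6 m

Distance (not displacement) is the total path length: add the absolute areas under v-t.
0–1 s: v = 0 at t = 0.6 s; triangle areas 1.8 + 0.8 = 2.6 m
1–3 s: v = 0 at t = 2 s; triangle areas 2 + 2 = 4 m
3–5 s: |½(-4 + -11)(2)| = 15 m
5–6 s: |½(-11 + -5)(1)| = 8 m
Total distance = 29.6 m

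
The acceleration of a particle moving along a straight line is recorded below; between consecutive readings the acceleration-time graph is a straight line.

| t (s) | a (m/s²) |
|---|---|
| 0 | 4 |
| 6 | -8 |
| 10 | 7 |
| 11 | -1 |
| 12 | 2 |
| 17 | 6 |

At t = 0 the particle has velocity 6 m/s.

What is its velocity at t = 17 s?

Δv equals the area under the a-t graph; then v = v₀ + Δv.
0–6 s: ½(4 + -8)(6) = -12 m/s
6–10 s: ½(-8 + 7)(4) = -2 m/s
10–11 s: ½(7 + -1)(1) = 3 m/s
11–12 s: ½(-1 + 2)(1) = 0.5 m/s
12–17 s: ½(2 + 6)(5) = 20 m/s
Δv = 9.5 m/s, so v(17) = 6 + (9.5) = 15.5 m/s.

15.5 m/s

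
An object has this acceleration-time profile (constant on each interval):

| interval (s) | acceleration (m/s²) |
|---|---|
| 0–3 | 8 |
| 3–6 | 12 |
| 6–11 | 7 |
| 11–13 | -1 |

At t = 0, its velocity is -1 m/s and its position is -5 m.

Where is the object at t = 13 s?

On each constant-a segment, Δv = aΔt and Δx = v₀Δt + ½aΔt²; chain segment to segment.
0–3 s: v starts -1 m/s; Δx = -1·3 + ½·8·3² = 33 m; v ends 23 m/s.
3–6 s: v starts 23 m/s; Δx = 23·3 + ½·12·3² = 123 m; v ends 59 m/s.
6–11 s: v starts 59 m/s; Δx = 59·5 + ½·7·5² = 382.5 m; v ends 94 m/s.
11–13 s: v starts 94 m/s; Δx = 94·2 + ½·-1·2² = 186 m; v ends 92 m/s.
x(13) = -5 + Σ Δx = 719.5 m.

719.5 m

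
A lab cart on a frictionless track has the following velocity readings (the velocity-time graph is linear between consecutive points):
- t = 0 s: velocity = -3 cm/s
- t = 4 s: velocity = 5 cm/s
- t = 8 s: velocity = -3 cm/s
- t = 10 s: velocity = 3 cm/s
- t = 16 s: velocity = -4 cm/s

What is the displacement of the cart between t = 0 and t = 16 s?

5 cm

Displacement is the signed area under the v-t curve.
0–4 s: ½(-3 + 5)(4) = 4 cm
4–8 s: ½(5 + -3)(4) = 4 cm
8–10 s: ½(-3 + 3)(2) = 0 cm
10–16 s: ½(3 + -4)(6) = -3 cm
Net displacement = 5 cm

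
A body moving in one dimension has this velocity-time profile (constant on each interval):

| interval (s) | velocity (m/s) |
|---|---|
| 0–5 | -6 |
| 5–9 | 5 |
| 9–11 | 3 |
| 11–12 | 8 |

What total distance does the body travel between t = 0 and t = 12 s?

Total distance travelled is ∫|v| dt — sum the magnitudes of each area piece.
0–5 s: |-6| × 5 = 30 m
5–9 s: |5| × 4 = 20 m
9–11 s: |3| × 2 = 6 m
11–12 s: |8| × 1 = 8 m
Total distance = 64 m

64 m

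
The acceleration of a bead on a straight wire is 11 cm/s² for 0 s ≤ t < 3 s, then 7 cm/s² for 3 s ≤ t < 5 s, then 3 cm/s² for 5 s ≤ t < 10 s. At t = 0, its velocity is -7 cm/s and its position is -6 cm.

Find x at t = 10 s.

326 cm

On each constant-a segment, Δv = aΔt and Δx = v₀Δt + ½aΔt²; chain segment to segment.
0–3 s: v starts -7 cm/s; Δx = -7·3 + ½·11·3² = 28.5 cm; v ends 26 cm/s.
3–5 s: v starts 26 cm/s; Δx = 26·2 + ½·7·2² = 66 cm; v ends 40 cm/s.
5–10 s: v starts 40 cm/s; Δx = 40·5 + ½·3·5² = 237.5 cm; v ends 55 cm/s.
x(10) = -6 + Σ Δx = 326 cm.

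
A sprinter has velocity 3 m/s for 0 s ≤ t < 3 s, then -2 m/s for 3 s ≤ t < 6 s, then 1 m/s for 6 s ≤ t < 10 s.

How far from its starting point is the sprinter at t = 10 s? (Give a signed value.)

7 m

Displacement is the signed area under the v-t curve.
0–3 s: 3 × 3 = 9 m
3–6 s: -2 × 3 = -6 m
6–10 s: 1 × 4 = 4 m
Net displacement = 7 m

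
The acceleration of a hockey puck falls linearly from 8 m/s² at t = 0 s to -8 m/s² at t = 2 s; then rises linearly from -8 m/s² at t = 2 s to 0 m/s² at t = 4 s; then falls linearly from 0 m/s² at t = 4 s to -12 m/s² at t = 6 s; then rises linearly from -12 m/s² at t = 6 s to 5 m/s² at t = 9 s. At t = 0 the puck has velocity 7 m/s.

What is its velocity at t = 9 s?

-23.5 m/s

Δv equals the area under the a-t graph; then v = v₀ + Δv.
0–2 s: ½(8 + -8)(2) = 0 m/s
2–4 s: ½(-8 + 0)(2) = -8 m/s
4–6 s: ½(0 + -12)(2) = -12 m/s
6–9 s: ½(-12 + 5)(3) = -10.5 m/s
Δv = -30.5 m/s, so v(9) = 7 + (-30.5) = -23.5 m/s.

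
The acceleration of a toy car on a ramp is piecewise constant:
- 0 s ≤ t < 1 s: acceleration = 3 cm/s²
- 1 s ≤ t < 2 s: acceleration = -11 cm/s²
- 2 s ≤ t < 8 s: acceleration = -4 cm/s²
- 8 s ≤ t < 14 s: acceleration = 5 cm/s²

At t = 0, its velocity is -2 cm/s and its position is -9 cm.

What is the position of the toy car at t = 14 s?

-260 cm

On each constant-a segment, Δv = aΔt and Δx = v₀Δt + ½aΔt²; chain segment to segment.
0–1 s: v starts -2 cm/s; Δx = -2·1 + ½·3·1² = -0.5 cm; v ends 1 cm/s.
1–2 s: v starts 1 cm/s; Δx = 1·1 + ½·-11·1² = -4.5 cm; v ends -10 cm/s.
2–8 s: v starts -10 cm/s; Δx = -10·6 + ½·-4·6² = -132 cm; v ends -34 cm/s.
8–14 s: v starts -34 cm/s; Δx = -34·6 + ½·5·6² = -114 cm; v ends -4 cm/s.
x(14) = -9 + Σ Δx = -260 cm.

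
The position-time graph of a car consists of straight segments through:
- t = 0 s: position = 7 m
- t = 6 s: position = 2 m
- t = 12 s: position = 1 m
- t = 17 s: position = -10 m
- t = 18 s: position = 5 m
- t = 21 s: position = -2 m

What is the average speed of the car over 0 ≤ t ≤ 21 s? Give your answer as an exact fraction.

13/7 m/s

Average speed = (total path length)/(elapsed time); on a piecewise-linear x-t graph the path length is Σ|Δx|.
0–6 s: |Δx| = |2 − 7| = 5 m
6–12 s: |Δx| = |1 − 2| = 1 m
12–17 s: |Δx| = |-10 − 1| = 11 m
17–18 s: |Δx| = |5 − -10| = 15 m
18–21 s: |Δx| = |-2 − 5| = 7 m
Total path = 39 m; average speed = 39/21 = 13/7 m/s.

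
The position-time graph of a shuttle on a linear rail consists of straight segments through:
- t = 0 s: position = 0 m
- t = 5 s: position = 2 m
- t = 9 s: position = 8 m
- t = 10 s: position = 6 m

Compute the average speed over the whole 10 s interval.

1 m/s

Average speed = (total path length)/(elapsed time); on a piecewise-linear x-t graph the path length is Σ|Δx|.
0–5 s: |Δx| = |2 − 0| = 2 m
5–9 s: |Δx| = |8 − 2| = 6 m
9–10 s: |Δx| = |6 − 8| = 2 m
Total path = 10 m; average speed = 10/10 = 1 m/s.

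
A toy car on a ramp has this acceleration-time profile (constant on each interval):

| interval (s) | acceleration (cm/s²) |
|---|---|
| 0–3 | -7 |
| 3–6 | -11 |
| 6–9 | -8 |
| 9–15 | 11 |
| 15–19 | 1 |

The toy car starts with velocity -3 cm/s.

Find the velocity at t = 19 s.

Δv equals the area under the a-t graph; then v = v₀ + Δv.
0–3 s: -7 × 3 = -21 cm/s
3–6 s: -11 × 3 = -33 cm/s
6–9 s: -8 × 3 = -24 cm/s
9–15 s: 11 × 6 = 66 cm/s
15–19 s: 1 × 4 = 4 cm/s
Δv = -8 cm/s, so v(19) = -3 + (-8) = -11 cm/s.

-11 cm/s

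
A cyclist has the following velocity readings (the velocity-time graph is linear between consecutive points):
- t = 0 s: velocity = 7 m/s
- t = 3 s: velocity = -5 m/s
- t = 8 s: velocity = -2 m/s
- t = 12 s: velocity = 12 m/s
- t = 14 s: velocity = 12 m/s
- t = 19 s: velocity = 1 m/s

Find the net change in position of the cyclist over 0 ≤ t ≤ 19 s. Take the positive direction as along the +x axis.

Displacement is the signed area under the v-t curve.
0–3 s: ½(7 + -5)(3) = 3 m
3–8 s: ½(-5 + -2)(5) = -17.5 m
8–12 s: ½(-2 + 12)(4) = 20 m
12–14 s: 12 × 2 = 24 m
14–19 s: ½(12 + 1)(5) = 32.5 m
Net displacement = 62 m

62 m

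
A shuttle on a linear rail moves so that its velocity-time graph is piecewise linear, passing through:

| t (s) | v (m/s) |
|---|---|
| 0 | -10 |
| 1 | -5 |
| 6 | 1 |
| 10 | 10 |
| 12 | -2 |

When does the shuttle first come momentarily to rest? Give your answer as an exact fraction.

t = 31/6 s

v changes sign on 1–6 s (from -5 to 1); the graph is linear there, so v = 0 at t = 1 + (5)·(6 − 1)/(1 − -5) = 31/6 s.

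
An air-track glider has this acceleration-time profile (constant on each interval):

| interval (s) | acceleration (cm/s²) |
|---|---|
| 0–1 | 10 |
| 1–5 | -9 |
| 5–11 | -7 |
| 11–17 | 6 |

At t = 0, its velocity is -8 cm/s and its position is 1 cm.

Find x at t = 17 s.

-744 cm

On each constant-a segment, Δv = aΔt and Δx = v₀Δt + ½aΔt²; chain segment to segment.
0–1 s: v starts -8 cm/s; Δx = -8·1 + ½·10·1² = -3 cm; v ends 2 cm/s.
1–5 s: v starts 2 cm/s; Δx = 2·4 + ½·-9·4² = -64 cm; v ends -34 cm/s.
5–11 s: v starts -34 cm/s; Δx = -34·6 + ½·-7·6² = -330 cm; v ends -76 cm/s.
11–17 s: v starts -76 cm/s; Δx = -76·6 + ½·6·6² = -348 cm; v ends -40 cm/s.
x(17) = 1 + Σ Δx = -744 cm.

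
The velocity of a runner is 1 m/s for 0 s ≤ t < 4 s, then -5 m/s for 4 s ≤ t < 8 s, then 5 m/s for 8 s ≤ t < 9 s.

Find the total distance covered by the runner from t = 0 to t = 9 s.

Distance (not displacement) is the total path length: add the absolute areas under v-t.
0–4 s: |1| × 4 = 4 m
4–8 s: |-5| × 4 = 20 m
8–9 s: |5| × 1 = 5 m
Total distance = 29 m

29 m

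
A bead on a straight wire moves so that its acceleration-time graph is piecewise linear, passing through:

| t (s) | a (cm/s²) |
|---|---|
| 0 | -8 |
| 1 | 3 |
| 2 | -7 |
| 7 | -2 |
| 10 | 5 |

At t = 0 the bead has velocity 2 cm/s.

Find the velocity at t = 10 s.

-20.5 cm/s

Δv equals the area under the a-t graph; then v = v₀ + Δv.
0–1 s: ½(-8 + 3)(1) = -2.5 cm/s
1–2 s: ½(3 + -7)(1) = -2 cm/s
2–7 s: ½(-7 + -2)(5) = -22.5 cm/s
7–10 s: ½(-2 + 5)(3) = 4.5 cm/s
Δv = -22.5 cm/s, so v(10) = 2 + (-22.5) = -20.5 cm/s.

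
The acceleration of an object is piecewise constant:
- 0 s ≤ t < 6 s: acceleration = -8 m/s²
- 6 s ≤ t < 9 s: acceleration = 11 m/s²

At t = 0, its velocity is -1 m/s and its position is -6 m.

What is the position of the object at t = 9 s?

On each constant-a segment, Δv = aΔt and Δx = v₀Δt + ½aΔt²; chain segment to segment.
0–6 s: v starts -1 m/s; Δx = -1·6 + ½·-8·6² = -150 m; v ends -49 m/s.
6–9 s: v starts -49 m/s; Δx = -49·3 + ½·11·3² = -97.5 m; v ends -16 m/s.
x(9) = -6 + Σ Δx = -253.5 m.

-253.5 m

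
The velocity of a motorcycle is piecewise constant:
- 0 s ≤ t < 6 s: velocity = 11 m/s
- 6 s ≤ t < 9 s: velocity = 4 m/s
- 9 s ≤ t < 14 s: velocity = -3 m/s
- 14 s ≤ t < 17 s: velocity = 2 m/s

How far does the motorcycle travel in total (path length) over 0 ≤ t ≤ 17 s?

99 m

Total distance travelled is ∫|v| dt — sum the magnitudes of each area piece.
0–6 s: |11| × 6 = 66 m
6–9 s: |4| × 3 = 12 m
9–14 s: |-3| × 5 = 15 m
14–17 s: |2| × 3 = 6 m
Total distance = 99 m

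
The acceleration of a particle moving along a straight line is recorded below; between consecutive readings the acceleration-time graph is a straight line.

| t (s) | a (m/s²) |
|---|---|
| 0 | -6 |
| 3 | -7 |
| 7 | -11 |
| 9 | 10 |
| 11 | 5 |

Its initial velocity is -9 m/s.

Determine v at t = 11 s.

Δv equals the area under the a-t graph; then v = v₀ + Δv.
0–3 s: ½(-6 + -7)(3) = -19.5 m/s
3–7 s: ½(-7 + -11)(4) = -36 m/s
7–9 s: ½(-11 + 10)(2) = -1 m/s
9–11 s: ½(10 + 5)(2) = 15 m/s
Δv = -41.5 m/s, so v(11) = -9 + (-41.5) = -50.5 m/s.

-50.5 m/s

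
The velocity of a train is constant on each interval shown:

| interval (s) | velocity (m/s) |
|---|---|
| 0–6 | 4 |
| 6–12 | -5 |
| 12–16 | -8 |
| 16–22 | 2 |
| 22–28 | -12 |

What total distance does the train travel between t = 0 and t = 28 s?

170 m

Total distance travelled is ∫|v| dt — sum the magnitudes of each area piece.
0–6 s: |4| × 6 = 24 m
6–12 s: |-5| × 6 = 30 m
12–16 s: |-8| × 4 = 32 m
16–22 s: |2| × 6 = 12 m
22–28 s: |-12| × 6 = 72 m
Total distance = 170 m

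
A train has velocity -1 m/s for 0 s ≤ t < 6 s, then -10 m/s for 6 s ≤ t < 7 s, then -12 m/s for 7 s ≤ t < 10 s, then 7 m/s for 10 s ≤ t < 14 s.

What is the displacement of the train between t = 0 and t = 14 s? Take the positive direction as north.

-24 m

Net displacement equals the area under the velocity-time graph (areas below the axis count negative).
0–6 s: -1 × 6 = -6 m
6–7 s: -10 × 1 = -10 m
7–10 s: -12 × 3 = -36 m
10–14 s: 7 × 4 = 28 m
Net displacement = -24 m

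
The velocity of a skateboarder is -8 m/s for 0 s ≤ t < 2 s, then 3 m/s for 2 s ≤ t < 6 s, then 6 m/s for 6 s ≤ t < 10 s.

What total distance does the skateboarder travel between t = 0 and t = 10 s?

52 m

Total distance travelled is ∫|v| dt — sum the magnitudes of each area piece.
0–2 s: |-8| × 2 = 16 m
2–6 s: |3| × 4 = 12 m
6–10 s: |6| × 4 = 24 m
Total distance = 52 m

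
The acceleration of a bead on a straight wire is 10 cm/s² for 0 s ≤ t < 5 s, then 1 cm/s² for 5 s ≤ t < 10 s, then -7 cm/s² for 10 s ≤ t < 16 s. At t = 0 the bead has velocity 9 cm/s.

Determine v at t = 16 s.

22 cm/s

Δv equals the area under the a-t graph; then v = v₀ + Δv.
0–5 s: 10 × 5 = 50 cm/s
5–10 s: 1 × 5 = 5 cm/s
10–16 s: -7 × 6 = -42 cm/s
Δv = 13 cm/s, so v(16) = 9 + (13) = 22 cm/s.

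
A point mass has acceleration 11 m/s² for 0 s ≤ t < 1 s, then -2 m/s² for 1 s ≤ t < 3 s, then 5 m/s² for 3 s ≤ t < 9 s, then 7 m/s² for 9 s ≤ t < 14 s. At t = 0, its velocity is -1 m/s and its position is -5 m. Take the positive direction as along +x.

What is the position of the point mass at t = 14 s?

409 m

On each constant-a segment, Δv = aΔt and Δx = v₀Δt + ½aΔt²; chain segment to segment.
0–1 s: v starts -1 m/s; Δx = -1·1 + ½·11·1² = 4.5 m; v ends 10 m/s.
1–3 s: v starts 10 m/s; Δx = 10·2 + ½·-2·2² = 16 m; v ends 6 m/s.
3–9 s: v starts 6 m/s; Δx = 6·6 + ½·5·6² = 126 m; v ends 36 m/s.
9–14 s: v starts 36 m/s; Δx = 36·5 + ½·7·5² = 267.5 m; v ends 71 m/s.
x(14) = -5 + Σ Δx = 409 m.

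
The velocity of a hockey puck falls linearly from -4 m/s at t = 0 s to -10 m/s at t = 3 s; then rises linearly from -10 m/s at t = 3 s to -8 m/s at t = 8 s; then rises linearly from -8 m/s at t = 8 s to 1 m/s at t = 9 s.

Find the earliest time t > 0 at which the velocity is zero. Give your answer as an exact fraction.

v changes sign on 8–9 s (from -8 to 1); the graph is linear there, so v = 0 at t = 8 + (8)·(9 − 8)/(1 − -8) = 80/9 s.

t = 80/9 s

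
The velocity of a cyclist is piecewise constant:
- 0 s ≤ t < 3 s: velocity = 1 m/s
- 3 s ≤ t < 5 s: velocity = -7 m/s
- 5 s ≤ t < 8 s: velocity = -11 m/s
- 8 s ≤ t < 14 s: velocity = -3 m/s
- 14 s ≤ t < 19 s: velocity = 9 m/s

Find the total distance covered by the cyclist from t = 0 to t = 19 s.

113 m

Distance (not displacement) is the total path length: add the absolute areas under v-t.
0–3 s: |1| × 3 = 3 m
3–5 s: |-7| × 2 = 14 m
5–8 s: |-11| × 3 = 33 m
8–14 s: |-3| × 6 = 18 m
14–19 s: |9| × 5 = 45 m
Total distance = 113 m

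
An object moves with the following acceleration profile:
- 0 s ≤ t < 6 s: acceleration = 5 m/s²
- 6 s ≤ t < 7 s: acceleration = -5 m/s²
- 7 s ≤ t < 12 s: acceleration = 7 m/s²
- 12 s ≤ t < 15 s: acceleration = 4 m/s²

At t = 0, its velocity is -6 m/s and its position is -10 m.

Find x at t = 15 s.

428 m

On each constant-a segment, Δv = aΔt and Δx = v₀Δt + ½aΔt²; chain segment to segment.
0–6 s: v starts -6 m/s; Δx = -6·6 + ½·5·6² = 54 m; v ends 24 m/s.
6–7 s: v starts 24 m/s; Δx = 24·1 + ½·-5·1² = 21.5 m; v ends 19 m/s.
7–12 s: v starts 19 m/s; Δx = 19·5 + ½·7·5² = 182.5 m; v ends 54 m/s.
12–15 s: v starts 54 m/s; Δx = 54·3 + ½·4·3² = 180 m; v ends 66 m/s.
x(15) = -10 + Σ Δx = 428 m.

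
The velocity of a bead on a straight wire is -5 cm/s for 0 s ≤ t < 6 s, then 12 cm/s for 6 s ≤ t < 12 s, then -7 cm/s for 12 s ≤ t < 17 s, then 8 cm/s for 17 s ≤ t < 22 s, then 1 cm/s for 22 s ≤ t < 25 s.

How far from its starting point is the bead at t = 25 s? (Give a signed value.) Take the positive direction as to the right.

Displacement is the signed area under the v-t curve.
0–6 s: -5 × 6 = -30 cm
6–12 s: 12 × 6 = 72 cm
12–17 s: -7 × 5 = -35 cm
17–22 s: 8 × 5 = 40 cm
22–25 s: 1 × 3 = 3 cm
Net displacement = 50 cm

50 cm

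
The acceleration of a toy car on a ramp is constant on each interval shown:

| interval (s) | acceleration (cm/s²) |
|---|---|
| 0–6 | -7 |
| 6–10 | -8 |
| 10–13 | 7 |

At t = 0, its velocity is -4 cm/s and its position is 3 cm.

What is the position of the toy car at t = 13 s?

-597.5 cm

On each constant-a segment, Δv = aΔt and Δx = v₀Δt + ½aΔt²; chain segment to segment.
0–6 s: v starts -4 cm/s; Δx = -4·6 + ½·-7·6² = -150 cm; v ends -46 cm/s.
6–10 s: v starts -46 cm/s; Δx = -46·4 + ½·-8·4² = -248 cm; v ends -78 cm/s.
10–13 s: v starts -78 cm/s; Δx = -78·3 + ½·7·3² = -202.5 cm; v ends -57 cm/s.
x(13) = 3 + Σ Δx = -597.5 cm.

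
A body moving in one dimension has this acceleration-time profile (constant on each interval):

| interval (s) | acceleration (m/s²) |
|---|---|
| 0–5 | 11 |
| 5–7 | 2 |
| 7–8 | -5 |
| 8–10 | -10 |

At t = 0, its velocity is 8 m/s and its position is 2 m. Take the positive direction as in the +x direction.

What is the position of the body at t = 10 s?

On each constant-a segment, Δv = aΔt and Δx = v₀Δt + ½aΔt²; chain segment to segment.
0–5 s: v starts 8 m/s; Δx = 8·5 + ½·11·5² = 177.5 m; v ends 63 m/s.
5–7 s: v starts 63 m/s; Δx = 63·2 + ½·2·2² = 130 m; v ends 67 m/s.
7–8 s: v starts 67 m/s; Δx = 67·1 + ½·-5·1² = 64.5 m; v ends 62 m/s.
8–10 s: v starts 62 m/s; Δx = 62·2 + ½·-10·2² = 104 m; v ends 42 m/s.
x(10) = 2 + Σ Δx = 478 m.

478 m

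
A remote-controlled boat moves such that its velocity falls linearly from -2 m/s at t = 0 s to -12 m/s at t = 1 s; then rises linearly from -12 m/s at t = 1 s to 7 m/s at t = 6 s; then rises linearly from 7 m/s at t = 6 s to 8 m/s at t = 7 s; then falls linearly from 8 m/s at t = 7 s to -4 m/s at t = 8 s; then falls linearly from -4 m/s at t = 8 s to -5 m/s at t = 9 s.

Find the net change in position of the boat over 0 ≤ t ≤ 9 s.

Displacement is the signed area under the v-t curve.
0–1 s: ½(-2 + -12)(1) = -7 m
1–6 s: ½(-12 + 7)(5) = -12.5 m
6–7 s: ½(7 + 8)(1) = 7.5 m
7–8 s: ½(8 + -4)(1) = 2 m
8–9 s: ½(-4 + -5)(1) = -4.5 m
Net displacement = -14.5 m

-14.5 m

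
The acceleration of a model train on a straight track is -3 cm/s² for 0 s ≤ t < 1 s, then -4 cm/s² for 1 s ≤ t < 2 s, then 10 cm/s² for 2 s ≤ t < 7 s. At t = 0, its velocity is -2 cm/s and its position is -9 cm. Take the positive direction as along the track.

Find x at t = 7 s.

On each constant-a segment, Δv = aΔt and Δx = v₀Δt + ½aΔt²; chain segment to segment.
0–1 s: v starts -2 cm/s; Δx = -2·1 + ½·-3·1² = -3.5 cm; v ends -5 cm/s.
1–2 s: v starts -5 cm/s; Δx = -5·1 + ½·-4·1² = -7 cm; v ends -9 cm/s.
2–7 s: v starts -9 cm/s; Δx = -9·5 + ½·10·5² = 80 cm; v ends 41 cm/s.
x(7) = -9 + Σ Δx = 60.5 cm.

60.5 cm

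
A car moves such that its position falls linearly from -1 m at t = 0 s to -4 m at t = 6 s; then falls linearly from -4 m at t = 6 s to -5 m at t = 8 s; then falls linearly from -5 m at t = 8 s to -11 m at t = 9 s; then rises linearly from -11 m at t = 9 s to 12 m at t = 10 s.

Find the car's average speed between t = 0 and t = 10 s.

3.3 m/s

Average speed = (total path length)/(elapsed time); on a piecewise-linear x-t graph the path length is Σ|Δx|.
0–6 s: |Δx| = |-4 − -1| = 3 m
6–8 s: |Δx| = |-5 − -4| = 1 m
8–9 s: |Δx| = |-11 − -5| = 6 m
9–10 s: |Δx| = |12 − -11| = 23 m
Total path = 33 m; average speed = 33/10 = 3.3 m/s.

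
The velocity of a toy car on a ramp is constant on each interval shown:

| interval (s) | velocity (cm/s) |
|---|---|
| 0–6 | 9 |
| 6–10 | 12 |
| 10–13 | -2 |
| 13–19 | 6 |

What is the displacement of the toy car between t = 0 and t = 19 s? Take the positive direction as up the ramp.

132 cm

Net displacement equals the area under the velocity-time graph (areas below the axis count negative).
0–6 s: 9 × 6 = 54 cm
6–10 s: 12 × 4 = 48 cm
10–13 s: -2 × 3 = -6 cm
13–19 s: 6 × 6 = 36 cm
Net displacement = 132 cm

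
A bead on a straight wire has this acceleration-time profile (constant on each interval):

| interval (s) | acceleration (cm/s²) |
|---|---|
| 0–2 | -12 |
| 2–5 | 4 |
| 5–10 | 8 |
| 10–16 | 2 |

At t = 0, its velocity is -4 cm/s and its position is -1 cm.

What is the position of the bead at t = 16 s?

On each constant-a segment, Δv = aΔt and Δx = v₀Δt + ½aΔt²; chain segment to segment.
0–2 s: v starts -4 cm/s; Δx = -4·2 + ½·-12·2² = -32 cm; v ends -28 cm/s.
2–5 s: v starts -28 cm/s; Δx = -28·3 + ½·4·3² = -66 cm; v ends -16 cm/s.
5–10 s: v starts -16 cm/s; Δx = -16·5 + ½·8·5² = 20 cm; v ends 24 cm/s.
10–16 s: v starts 24 cm/s; Δx = 24·6 + ½·2·6² = 180 cm; v ends 36 cm/s.
x(16) = -1 + Σ Δx = 101 cm.

101 cm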